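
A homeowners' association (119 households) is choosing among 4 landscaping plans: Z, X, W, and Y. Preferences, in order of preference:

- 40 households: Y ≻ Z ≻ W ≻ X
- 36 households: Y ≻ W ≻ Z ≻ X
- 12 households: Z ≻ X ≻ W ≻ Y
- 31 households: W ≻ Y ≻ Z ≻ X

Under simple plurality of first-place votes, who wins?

First-place votes: Z 12, X 0, W 31, Y 76.
Y has the most first-place votes.

Y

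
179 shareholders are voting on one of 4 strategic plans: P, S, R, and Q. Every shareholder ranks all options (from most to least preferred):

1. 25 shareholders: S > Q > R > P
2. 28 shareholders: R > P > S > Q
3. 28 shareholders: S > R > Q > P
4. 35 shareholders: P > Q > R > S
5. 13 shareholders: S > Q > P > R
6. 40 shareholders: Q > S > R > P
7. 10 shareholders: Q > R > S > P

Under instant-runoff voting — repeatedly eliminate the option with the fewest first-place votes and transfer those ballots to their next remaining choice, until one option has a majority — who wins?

S

Round 1: P 35, S 66, R 28, Q 50. Eliminate R.
Round 2: P 63, S 66, Q 50. Eliminate Q.
Round 3: P 63, S 116. S has a majority.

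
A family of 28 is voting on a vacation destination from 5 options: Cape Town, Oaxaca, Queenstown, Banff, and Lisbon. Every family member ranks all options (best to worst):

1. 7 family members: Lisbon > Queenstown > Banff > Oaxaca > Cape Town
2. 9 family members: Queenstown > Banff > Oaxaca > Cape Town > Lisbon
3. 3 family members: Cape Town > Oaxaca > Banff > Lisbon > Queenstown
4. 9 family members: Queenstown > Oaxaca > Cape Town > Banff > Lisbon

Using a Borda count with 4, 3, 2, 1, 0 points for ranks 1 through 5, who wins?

Cape Town: 7·0 + 9·1 + 3·4 + 9·2 = 39
Oaxaca: 7·1 + 9·2 + 3·3 + 9·3 = 61
Queenstown: 7·3 + 9·4 + 3·0 + 9·4 = 93
Banff: 7·2 + 9·3 + 3·2 + 9·1 = 56
Lisbon: 7·4 + 9·0 + 3·1 + 9·0 = 31
Queenstown has the highest Borda score (93).

Queenstown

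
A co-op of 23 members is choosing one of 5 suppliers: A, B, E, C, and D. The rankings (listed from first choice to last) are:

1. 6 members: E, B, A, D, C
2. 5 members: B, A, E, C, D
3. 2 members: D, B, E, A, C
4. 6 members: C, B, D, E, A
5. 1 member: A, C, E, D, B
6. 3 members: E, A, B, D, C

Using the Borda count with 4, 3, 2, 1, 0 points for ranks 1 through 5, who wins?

A: 6·2 + 5·3 + 2·1 + 6·0 + 1·4 + 3·3 = 42
B: 6·3 + 5·4 + 2·3 + 6·3 + 1·0 + 3·2 = 68
E: 6·4 + 5·2 + 2·2 + 6·1 + 1·2 + 3·4 = 58
C: 6·0 + 5·1 + 2·0 + 6·4 + 1·3 + 3·0 = 32
D: 6·1 + 5·0 + 2·4 + 6·2 + 1·1 + 3·1 = 30
B has the highest Borda score (68).

B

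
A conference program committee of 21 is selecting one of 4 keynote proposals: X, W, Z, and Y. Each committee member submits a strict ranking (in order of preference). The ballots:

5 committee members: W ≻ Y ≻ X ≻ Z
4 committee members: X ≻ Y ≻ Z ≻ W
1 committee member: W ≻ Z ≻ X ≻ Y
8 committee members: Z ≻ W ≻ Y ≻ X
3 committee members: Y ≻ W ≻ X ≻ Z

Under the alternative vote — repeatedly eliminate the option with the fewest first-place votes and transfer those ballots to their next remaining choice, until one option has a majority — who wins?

Round 1: X 4, W 6, Z 8, Y 3. Eliminate Y.
Round 2: X 4, W 9, Z 8. Eliminate X.
Round 3: W 9, Z 12. Z has a majority.

Z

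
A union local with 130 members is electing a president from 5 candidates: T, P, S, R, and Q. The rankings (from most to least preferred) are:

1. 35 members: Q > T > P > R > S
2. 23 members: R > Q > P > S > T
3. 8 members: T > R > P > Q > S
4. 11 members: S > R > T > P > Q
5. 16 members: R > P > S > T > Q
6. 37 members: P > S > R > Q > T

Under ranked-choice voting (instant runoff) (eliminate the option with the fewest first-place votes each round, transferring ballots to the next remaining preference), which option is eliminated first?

Round 1: T 8, P 37, S 11, R 39, Q 35. Eliminate T.

T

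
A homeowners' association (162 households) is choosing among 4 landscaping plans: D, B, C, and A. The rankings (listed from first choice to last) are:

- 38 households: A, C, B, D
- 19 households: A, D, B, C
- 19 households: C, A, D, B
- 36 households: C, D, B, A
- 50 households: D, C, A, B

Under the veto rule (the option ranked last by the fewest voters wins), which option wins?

Last-place votes: D 38, B 69, C 19, A 36.
C is ranked last by the fewest voters, so C wins.

C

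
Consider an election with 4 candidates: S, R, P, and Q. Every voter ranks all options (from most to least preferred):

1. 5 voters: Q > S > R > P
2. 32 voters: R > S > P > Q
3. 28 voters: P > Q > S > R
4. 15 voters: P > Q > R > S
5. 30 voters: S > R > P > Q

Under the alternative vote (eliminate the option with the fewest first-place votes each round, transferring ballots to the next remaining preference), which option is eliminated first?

Q

Round 1: S 30, R 32, P 43, Q 5. Eliminate Q.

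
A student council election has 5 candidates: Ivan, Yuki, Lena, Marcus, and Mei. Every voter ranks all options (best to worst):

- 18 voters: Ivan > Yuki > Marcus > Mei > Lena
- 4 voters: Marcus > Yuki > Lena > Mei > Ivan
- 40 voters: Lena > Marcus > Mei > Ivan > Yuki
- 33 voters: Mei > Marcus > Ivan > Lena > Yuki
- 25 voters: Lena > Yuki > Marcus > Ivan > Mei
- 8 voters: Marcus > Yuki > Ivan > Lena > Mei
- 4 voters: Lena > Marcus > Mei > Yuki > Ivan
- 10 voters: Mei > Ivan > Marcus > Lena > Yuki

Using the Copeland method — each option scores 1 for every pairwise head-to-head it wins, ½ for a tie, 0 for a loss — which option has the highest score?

Ivan: beats Yuki; loses to Lena, Marcus, and Mei → score 1.
Yuki: loses to Ivan, Lena, Marcus, and Mei → score 0.
Lena: beats Ivan, Yuki, and Mei; loses to Marcus → score 3.
Marcus: beats Ivan, Yuki, Lena, and Mei → score 4.
Mei: beats Ivan and Yuki; loses to Lena and Marcus → score 2.
Marcus has the best pairwise record.

Marcus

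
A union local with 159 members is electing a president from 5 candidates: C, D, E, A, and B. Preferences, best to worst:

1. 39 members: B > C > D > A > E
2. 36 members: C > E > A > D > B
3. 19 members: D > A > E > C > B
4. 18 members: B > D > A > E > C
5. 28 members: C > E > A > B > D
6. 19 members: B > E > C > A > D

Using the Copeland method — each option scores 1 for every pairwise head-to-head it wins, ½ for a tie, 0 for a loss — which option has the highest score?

C

C: beats D, E, A, and B → score 4.
D: loses to C, E, A, and B → score 0.
E: beats D, A, and B; loses to C → score 3.
A: beats D and B; loses to C and E → score 2.
B: beats D; loses to C, E, and A → score 1.
C has the best pairwise record.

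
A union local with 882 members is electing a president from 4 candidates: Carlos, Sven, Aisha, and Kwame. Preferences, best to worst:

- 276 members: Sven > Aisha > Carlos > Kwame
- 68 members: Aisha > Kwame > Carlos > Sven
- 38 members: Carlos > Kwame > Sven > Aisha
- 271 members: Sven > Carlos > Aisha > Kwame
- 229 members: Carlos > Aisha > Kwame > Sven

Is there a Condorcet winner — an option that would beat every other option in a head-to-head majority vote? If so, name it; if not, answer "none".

Sven vs Carlos: 547–335 for Sven.
Sven vs Aisha: 585–297 for Sven.
Sven vs Kwame: 547–335 for Sven.
Sven beats every other option head-to-head.

Sven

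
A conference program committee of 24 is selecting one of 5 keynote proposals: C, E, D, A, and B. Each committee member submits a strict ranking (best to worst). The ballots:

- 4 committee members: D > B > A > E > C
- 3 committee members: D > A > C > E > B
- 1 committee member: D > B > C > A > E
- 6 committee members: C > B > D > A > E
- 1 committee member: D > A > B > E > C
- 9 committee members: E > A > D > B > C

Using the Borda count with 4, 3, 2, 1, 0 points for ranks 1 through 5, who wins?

C: 4·0 + 3·2 + 1·2 + 6·4 + 1·0 + 9·0 = 32
E: 4·1 + 3·1 + 1·0 + 6·0 + 1·1 + 9·4 = 44
D: 4·4 + 3·4 + 1·4 + 6·2 + 1·4 + 9·2 = 66
A: 4·2 + 3·3 + 1·1 + 6·1 + 1·3 + 9·3 = 54
B: 4·3 + 3·0 + 1·3 + 6·3 + 1·2 + 9·1 = 44
D has the highest Borda score (66).

D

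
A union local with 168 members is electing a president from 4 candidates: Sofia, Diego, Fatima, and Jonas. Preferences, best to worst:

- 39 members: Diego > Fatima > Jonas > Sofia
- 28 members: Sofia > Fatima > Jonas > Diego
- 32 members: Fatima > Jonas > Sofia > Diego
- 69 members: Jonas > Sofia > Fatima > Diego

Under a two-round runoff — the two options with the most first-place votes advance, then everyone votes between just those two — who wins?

Jonas

Round 1 first-place votes: Sofia 28, Diego 39, Fatima 32, Jonas 69.
Jonas and Diego advance.
Runoff: Jonas is preferred to Diego by 129 voters; Diego by 39.
Jonas wins the runoff.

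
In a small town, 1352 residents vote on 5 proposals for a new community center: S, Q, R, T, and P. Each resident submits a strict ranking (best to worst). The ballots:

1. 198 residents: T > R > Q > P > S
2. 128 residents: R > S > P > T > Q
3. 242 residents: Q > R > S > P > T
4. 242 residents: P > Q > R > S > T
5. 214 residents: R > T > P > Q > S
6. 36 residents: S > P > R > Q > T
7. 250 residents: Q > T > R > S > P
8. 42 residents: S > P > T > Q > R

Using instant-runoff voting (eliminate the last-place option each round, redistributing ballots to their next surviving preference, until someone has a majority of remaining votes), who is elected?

Round 1: S 78, Q 492, R 342, T 198, P 242. Eliminate S.
Round 2: Q 492, R 342, T 198, P 320. Eliminate T.
Round 3: Q 492, R 540, P 320. Eliminate P.
Round 4: Q 776, R 576. Q has a majority.

Q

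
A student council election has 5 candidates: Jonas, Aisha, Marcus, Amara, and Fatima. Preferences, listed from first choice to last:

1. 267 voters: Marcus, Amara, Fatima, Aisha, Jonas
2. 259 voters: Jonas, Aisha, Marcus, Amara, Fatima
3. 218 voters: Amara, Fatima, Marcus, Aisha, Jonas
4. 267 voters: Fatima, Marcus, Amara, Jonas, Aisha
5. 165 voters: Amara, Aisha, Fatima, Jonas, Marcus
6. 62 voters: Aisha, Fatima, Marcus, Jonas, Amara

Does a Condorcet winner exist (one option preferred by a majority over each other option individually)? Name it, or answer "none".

Checking pairwise contests:
Aisha beats Jonas 712–526.
Marcus beats Aisha 752–486.
Fatima beats Marcus 712–526.
Marcus beats Amara 855–383.
Amara beats Fatima 909–329.
Every option loses at least one head-to-head, so there is no Condorcet winner.

none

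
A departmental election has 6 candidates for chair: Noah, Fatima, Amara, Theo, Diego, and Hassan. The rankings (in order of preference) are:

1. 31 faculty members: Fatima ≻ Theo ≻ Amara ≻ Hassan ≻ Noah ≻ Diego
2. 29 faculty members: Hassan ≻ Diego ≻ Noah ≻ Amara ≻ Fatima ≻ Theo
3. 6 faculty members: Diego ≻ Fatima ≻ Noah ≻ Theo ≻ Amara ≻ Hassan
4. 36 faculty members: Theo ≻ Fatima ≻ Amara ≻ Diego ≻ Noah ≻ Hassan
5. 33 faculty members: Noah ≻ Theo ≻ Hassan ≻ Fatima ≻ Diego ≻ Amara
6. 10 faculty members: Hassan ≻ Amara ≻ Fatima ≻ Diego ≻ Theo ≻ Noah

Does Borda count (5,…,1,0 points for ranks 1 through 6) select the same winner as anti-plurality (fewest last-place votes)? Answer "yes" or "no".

Borda — scores: Noah 337, Fatima 448, Amara 305, Theo 458, Diego 271, Hassan 356. Winner: Theo.
Anti-plurality — last-place votes: Noah 10, Fatima 0, Amara 33, Theo 29, Diego 31, Hassan 42. Winner: Fatima.
The two methods disagree.

no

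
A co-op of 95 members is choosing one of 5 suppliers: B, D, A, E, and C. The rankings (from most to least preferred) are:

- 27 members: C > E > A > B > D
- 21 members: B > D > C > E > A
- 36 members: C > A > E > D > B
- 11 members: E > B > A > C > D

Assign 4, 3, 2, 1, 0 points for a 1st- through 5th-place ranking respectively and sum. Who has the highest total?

B: 27·1 + 21·4 + 36·0 + 11·3 = 144
D: 27·0 + 21·3 + 36·1 + 11·0 = 99
A: 27·2 + 21·0 + 36·3 + 11·2 = 184
E: 27·3 + 21·1 + 36·2 + 11·4 = 218
C: 27·4 + 21·2 + 36·4 + 11·1 = 305
C has the highest Borda score (305).

C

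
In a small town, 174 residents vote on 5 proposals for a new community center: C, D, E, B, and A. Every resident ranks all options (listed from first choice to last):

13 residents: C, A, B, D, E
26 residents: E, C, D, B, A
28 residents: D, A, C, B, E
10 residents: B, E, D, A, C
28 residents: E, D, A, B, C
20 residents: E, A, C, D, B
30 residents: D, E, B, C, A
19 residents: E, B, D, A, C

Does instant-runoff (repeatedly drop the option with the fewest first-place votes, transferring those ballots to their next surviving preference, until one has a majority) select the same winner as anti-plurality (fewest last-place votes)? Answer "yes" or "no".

no

Instant-runoff — R1 C 13, D 58, E 93, B 10, A 0 (E winner). Winner: E.
Anti-plurality — last-place votes: C 57, D 0, E 41, B 20, A 56. Winner: D.
The two methods disagree.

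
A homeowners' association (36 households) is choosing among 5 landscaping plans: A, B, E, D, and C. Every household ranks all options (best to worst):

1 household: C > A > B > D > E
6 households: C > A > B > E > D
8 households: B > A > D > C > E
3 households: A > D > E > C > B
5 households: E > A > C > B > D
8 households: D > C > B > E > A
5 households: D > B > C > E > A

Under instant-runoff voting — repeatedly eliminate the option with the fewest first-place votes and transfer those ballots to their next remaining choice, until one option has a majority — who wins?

D

Round 1: A 3, B 8, E 5, D 13, C 7. Eliminate A.
Round 2: B 8, E 5, D 16, C 7. Eliminate E.
Round 3: B 8, D 16, C 12. Eliminate B.
Round 4: D 24, C 12. D has a majority.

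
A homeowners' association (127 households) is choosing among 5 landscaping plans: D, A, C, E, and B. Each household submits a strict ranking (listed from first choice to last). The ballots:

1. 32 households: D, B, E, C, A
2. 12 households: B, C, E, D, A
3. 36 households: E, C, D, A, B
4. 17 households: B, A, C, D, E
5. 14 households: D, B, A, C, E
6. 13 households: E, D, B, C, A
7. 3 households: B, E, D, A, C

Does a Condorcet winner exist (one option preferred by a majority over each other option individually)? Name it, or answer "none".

Checking pairwise contests:
C beats D 65–62.
D beats A 110–17.
E beats C 84–43.
B beats E 78–49.
D beats B 95–32.
Every option loses at least one head-to-head, so there is no Condorcet winner.

none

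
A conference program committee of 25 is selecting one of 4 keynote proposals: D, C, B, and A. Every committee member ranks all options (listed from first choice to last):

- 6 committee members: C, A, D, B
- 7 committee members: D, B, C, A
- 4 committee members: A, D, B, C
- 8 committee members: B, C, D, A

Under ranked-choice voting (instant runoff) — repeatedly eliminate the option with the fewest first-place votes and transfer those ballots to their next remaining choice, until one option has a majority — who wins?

D

Round 1: D 7, C 6, B 8, A 4. Eliminate A.
Round 2: D 11, C 6, B 8. Eliminate C.
Round 3: D 17, B 8. D has a majority.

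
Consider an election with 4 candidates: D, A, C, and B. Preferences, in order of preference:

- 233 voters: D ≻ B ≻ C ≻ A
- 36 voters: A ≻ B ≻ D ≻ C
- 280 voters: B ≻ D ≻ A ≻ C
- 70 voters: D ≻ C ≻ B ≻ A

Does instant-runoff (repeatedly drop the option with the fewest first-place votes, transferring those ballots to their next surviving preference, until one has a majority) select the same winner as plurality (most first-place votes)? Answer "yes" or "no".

no

Instant-runoff — R1 D 303, A 36, C 0, B 280 (C out); R2 D 303, A 36, B 280 (A out); R3 D 303, B 316 (B winner). Winner: B.
Plurality — first-place votes: D 303, A 36, C 0, B 280. Winner: D.
The two methods disagree.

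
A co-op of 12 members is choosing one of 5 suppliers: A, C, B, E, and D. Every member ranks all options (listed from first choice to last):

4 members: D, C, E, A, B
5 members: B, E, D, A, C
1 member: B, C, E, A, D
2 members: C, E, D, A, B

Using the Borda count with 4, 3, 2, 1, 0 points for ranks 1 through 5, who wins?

A: 4·1 + 5·1 + 1·1 + 2·1 = 12
C: 4·3 + 5·0 + 1·3 + 2·4 = 23
B: 4·0 + 5·4 + 1·4 + 2·0 = 24
E: 4·2 + 5·3 + 1·2 + 2·3 = 31
D: 4·4 + 5·2 + 1·0 + 2·2 = 30
E has the highest Borda score (31).

E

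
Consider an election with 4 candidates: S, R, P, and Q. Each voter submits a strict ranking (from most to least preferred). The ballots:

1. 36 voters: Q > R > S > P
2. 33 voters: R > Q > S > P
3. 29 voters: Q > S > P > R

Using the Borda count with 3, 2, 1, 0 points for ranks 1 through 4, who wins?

S: 36·1 + 33·1 + 29·2 = 127
R: 36·2 + 33·3 + 29·0 = 171
P: 36·0 + 33·0 + 29·1 = 29
Q: 36·3 + 33·2 + 29·3 = 261
Q has the highest Borda score (261).

Q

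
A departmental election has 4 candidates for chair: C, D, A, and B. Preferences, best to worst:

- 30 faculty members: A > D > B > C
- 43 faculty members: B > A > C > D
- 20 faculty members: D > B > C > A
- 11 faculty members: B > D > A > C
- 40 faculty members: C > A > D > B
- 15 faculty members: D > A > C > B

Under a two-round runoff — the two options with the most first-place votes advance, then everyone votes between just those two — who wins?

B

Round 1 first-place votes: C 40, D 35, A 30, B 54.
B and C advance.
Runoff: B is preferred to C by 104 voters; C by 55.
B wins the runoff.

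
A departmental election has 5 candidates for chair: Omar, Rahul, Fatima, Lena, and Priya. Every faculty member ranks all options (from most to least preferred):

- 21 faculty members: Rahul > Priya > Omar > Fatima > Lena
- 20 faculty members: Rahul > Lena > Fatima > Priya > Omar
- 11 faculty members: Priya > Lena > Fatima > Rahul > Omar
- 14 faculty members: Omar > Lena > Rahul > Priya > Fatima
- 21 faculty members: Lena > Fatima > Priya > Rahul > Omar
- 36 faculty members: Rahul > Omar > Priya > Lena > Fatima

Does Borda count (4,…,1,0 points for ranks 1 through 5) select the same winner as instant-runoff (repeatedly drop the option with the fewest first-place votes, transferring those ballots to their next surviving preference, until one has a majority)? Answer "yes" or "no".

Borda — scores: Omar 206, Rahul 368, Fatima 146, Lena 255, Priya 255. Winner: Rahul.
Instant-runoff — R1 Omar 14, Rahul 77, Fatima 0, Lena 21, Priya 11 (Rahul winner). Winner: Rahul.
The two methods agree.

yes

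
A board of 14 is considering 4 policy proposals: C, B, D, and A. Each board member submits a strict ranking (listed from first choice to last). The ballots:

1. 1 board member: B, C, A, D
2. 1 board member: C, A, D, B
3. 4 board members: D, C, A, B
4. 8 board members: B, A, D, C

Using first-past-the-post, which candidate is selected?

B

First-place votes: C 1, B 9, D 4, A 0.
B has the most first-place votes.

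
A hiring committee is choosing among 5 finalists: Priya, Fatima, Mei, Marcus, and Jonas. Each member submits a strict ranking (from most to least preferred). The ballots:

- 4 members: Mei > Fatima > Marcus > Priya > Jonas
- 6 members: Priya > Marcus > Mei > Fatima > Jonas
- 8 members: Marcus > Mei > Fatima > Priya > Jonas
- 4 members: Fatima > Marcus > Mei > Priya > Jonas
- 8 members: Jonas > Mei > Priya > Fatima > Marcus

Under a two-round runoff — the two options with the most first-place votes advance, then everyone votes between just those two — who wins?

Marcus

Round 1 first-place votes: Priya 6, Fatima 4, Mei 4, Marcus 8, Jonas 8.
Jonas and Marcus advance.
Runoff: Jonas is preferred to Marcus by 8 voters; Marcus by 22.
Marcus wins the runoff.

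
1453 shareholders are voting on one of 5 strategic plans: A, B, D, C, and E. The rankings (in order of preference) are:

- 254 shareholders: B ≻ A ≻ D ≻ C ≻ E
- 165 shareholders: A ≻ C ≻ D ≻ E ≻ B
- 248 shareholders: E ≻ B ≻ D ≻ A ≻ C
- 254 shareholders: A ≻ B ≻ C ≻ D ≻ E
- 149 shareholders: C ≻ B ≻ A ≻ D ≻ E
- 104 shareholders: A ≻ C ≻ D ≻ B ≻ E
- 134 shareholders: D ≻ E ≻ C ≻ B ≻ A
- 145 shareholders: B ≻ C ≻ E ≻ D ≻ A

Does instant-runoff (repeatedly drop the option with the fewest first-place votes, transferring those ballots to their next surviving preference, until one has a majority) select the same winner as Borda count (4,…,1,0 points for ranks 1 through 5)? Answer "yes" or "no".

Instant-runoff — R1 A 523, B 399, D 134, C 149, E 248 (D out); R2 A 523, B 399, C 149, E 382 (C out); R3 A 523, B 548, E 382 (E out); R4 A 523, B 930 (B winner). Winner: B.
Borda — scores: A 3400, B 3787, D 2626, C 2868, E 1849. Winner: B.
The two methods agree.

yes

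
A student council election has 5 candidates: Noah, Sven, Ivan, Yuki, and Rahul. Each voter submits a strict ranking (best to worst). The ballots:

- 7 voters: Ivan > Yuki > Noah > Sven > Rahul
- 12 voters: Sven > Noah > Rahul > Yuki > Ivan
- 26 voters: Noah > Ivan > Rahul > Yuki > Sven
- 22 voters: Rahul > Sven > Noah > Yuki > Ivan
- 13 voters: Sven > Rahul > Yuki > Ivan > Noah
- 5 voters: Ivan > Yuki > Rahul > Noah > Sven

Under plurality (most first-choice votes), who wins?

Noah

First-place votes: Noah 26, Sven 25, Ivan 12, Yuki 0, Rahul 22.
Noah has the most first-place votes.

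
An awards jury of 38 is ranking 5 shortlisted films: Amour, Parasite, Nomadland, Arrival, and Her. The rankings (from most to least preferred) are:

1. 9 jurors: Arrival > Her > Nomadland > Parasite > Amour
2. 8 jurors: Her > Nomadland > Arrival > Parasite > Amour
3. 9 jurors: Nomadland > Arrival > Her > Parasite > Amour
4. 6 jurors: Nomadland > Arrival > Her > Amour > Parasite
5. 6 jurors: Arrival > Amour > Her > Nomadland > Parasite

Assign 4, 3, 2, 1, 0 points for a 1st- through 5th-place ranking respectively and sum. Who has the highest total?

Arrival

Amour: 9·0 + 8·0 + 9·0 + 6·1 + 6·3 = 24
Parasite: 9·1 + 8·1 + 9·1 + 6·0 + 6·0 = 26
Nomadland: 9·2 + 8·3 + 9·4 + 6·4 + 6·1 = 108
Arrival: 9·4 + 8·2 + 9·3 + 6·3 + 6·4 = 121
Her: 9·3 + 8·4 + 9·2 + 6·2 + 6·2 = 101
Arrival has the highest Borda score (121).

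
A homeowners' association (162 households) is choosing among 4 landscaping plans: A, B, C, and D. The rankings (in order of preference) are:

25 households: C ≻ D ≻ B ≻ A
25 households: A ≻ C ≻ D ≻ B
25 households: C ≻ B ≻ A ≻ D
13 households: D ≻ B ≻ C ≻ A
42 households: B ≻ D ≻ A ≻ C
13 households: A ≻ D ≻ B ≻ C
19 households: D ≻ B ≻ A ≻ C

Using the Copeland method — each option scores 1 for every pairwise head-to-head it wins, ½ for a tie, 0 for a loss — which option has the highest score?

A: beats C; loses to B and D → score 1.
B: beats A and C; loses to D → score 2.
C: loses to A, B, and D → score 0.
D: beats A, B, and C → score 3.
D has the best pairwise record.

D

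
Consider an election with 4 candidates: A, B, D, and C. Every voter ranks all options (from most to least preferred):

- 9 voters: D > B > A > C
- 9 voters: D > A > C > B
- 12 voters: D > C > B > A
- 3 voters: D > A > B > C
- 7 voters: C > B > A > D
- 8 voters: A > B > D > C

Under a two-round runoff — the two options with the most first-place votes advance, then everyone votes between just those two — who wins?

D

Round 1 first-place votes: A 8, B 0, D 33, C 7.
D and A advance.
Runoff: D is preferred to A by 33 voters; A by 15.
D wins the runoff.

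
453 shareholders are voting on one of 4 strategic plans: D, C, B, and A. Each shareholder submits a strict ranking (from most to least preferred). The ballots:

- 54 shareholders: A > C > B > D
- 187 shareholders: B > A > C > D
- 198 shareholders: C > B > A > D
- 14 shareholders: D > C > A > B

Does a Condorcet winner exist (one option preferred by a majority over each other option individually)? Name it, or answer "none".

none

Checking pairwise contests:
C beats D 439–14.
A beats C 241–212.
C beats B 266–187.
B beats A 385–68.
Every option loses at least one head-to-head, so there is no Condorcet winner.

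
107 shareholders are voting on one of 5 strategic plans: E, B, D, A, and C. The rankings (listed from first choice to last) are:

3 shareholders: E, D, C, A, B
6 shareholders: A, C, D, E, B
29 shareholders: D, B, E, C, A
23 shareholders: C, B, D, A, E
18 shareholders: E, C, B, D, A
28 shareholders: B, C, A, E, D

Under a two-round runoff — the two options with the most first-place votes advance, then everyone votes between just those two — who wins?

Round 1 first-place votes: E 21, B 28, D 29, A 6, C 23.
D and B advance.
Runoff: D is preferred to B by 38 voters; B by 69.
B wins the runoff.

B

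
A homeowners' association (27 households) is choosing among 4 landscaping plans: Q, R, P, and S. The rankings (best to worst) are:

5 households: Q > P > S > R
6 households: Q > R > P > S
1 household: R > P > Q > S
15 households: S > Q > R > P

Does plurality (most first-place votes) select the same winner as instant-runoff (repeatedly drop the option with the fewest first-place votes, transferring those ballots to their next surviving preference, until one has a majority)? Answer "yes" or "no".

Plurality — first-place votes: Q 11, R 1, P 0, S 15. Winner: S.
Instant-runoff — R1 Q 11, R 1, P 0, S 15 (S winner). Winner: S.
The two methods agree.

yes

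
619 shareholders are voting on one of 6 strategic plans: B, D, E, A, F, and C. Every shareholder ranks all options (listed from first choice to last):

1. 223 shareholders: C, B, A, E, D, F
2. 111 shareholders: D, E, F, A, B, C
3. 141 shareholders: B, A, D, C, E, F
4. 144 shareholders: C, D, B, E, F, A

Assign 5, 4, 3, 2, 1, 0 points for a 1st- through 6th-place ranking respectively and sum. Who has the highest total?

B: 223·4 + 111·1 + 141·5 + 144·3 = 2140
D: 223·1 + 111·5 + 141·3 + 144·4 = 1777
E: 223·2 + 111·4 + 141·1 + 144·2 = 1319
A: 223·3 + 111·2 + 141·4 + 144·0 = 1455
F: 223·0 + 111·3 + 141·0 + 144·1 = 477
C: 223·5 + 111·0 + 141·2 + 144·5 = 2117
B has the highest Borda score (2140).

B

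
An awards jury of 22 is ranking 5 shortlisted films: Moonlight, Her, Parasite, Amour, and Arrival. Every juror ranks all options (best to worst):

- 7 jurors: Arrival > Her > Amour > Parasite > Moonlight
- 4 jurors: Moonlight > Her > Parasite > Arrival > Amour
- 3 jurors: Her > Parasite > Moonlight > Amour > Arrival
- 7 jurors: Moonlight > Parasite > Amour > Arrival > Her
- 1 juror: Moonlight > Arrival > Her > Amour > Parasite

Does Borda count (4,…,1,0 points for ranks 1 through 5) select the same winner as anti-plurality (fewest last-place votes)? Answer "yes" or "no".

no

Borda — scores: Moonlight 54, Her 47, Parasite 45, Amour 32, Arrival 42. Winner: Moonlight.
Anti-plurality — last-place votes: Moonlight 7, Her 7, Parasite 1, Amour 4, Arrival 3. Winner: Parasite.
The two methods disagree.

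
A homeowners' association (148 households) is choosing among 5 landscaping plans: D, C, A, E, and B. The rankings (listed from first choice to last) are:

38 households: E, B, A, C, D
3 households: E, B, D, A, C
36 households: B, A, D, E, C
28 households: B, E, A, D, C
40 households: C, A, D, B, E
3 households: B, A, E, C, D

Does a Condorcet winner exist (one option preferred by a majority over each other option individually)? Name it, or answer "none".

B vs D: 108–40 for B.
B vs C: 108–40 for B.
B vs A: 108–40 for B.
B vs E: 107–41 for B.
B beats every other option head-to-head.

B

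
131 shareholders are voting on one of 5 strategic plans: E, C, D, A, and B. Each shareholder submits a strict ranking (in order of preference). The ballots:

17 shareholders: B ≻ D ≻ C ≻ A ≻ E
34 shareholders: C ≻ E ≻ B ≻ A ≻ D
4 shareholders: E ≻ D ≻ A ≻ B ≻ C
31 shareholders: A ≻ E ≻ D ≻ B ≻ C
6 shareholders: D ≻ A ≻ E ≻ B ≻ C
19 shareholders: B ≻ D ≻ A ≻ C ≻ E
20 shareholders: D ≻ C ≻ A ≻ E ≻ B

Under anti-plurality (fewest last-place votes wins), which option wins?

A

Last-place votes: E 36, C 41, D 34, A 0, B 20.
A is ranked last by the fewest voters, so A wins.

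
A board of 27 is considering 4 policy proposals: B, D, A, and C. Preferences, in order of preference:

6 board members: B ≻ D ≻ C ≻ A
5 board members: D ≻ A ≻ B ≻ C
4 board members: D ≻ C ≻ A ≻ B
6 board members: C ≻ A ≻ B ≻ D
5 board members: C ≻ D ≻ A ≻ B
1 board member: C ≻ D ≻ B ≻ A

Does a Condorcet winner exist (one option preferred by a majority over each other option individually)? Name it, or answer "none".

D vs B: 15–12 for D.
D vs A: 21–6 for D.
D vs C: 15–12 for D.
D beats every other option head-to-head.

D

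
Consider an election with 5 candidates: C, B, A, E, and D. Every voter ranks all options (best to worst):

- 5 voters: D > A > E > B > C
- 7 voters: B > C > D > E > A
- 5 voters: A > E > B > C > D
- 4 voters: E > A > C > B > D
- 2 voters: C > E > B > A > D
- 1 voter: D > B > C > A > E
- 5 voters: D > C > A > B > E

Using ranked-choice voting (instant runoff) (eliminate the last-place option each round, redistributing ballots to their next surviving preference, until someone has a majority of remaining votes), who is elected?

Round 1: C 2, B 7, A 5, E 4, D 11. Eliminate C.
Round 2: B 7, A 5, E 6, D 11. Eliminate A.
Round 3: B 7, E 11, D 11. Eliminate B.
Round 4: E 11, D 18. D has a majority.

D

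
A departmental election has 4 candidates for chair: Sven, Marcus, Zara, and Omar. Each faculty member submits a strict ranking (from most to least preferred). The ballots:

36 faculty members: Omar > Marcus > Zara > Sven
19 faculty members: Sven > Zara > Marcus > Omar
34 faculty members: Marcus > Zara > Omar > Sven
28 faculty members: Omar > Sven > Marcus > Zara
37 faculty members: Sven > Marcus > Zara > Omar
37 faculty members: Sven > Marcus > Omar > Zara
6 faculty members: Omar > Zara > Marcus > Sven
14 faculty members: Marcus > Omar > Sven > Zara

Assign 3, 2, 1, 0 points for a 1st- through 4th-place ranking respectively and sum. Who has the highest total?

Sven: 36·0 + 19·3 + 34·0 + 28·2 + 37·3 + 37·3 + 6·0 + 14·1 = 349
Marcus: 36·2 + 19·1 + 34·3 + 28·1 + 37·2 + 37·2 + 6·1 + 14·3 = 417
Zara: 36·1 + 19·2 + 34·2 + 28·0 + 37·1 + 37·0 + 6·2 + 14·0 = 191
Omar: 36·3 + 19·0 + 34·1 + 28·3 + 37·0 + 37·1 + 6·3 + 14·2 = 309
Marcus has the highest Borda score (417).

Marcus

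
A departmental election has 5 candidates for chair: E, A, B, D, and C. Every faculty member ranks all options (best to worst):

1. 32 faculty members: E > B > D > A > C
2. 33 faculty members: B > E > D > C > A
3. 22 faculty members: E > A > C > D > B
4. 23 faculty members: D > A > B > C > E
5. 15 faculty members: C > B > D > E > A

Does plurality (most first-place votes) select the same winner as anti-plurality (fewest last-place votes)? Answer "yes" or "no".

Plurality — first-place votes: E 54, A 0, B 33, D 23, C 15. Winner: E.
Anti-plurality — last-place votes: E 23, A 48, B 22, D 0, C 32. Winner: D.
The two methods disagree.

no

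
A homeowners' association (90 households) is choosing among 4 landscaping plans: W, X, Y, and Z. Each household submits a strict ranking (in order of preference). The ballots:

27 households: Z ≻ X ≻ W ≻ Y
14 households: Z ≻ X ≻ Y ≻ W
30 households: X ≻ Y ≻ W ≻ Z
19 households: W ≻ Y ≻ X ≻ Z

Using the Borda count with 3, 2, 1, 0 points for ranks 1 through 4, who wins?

W: 27·1 + 14·0 + 30·1 + 19·3 = 114
X: 27·2 + 14·2 + 30·3 + 19·1 = 191
Y: 27·0 + 14·1 + 30·2 + 19·2 = 112
Z: 27·3 + 14·3 + 30·0 + 19·0 = 123
X has the highest Borda score (191).

X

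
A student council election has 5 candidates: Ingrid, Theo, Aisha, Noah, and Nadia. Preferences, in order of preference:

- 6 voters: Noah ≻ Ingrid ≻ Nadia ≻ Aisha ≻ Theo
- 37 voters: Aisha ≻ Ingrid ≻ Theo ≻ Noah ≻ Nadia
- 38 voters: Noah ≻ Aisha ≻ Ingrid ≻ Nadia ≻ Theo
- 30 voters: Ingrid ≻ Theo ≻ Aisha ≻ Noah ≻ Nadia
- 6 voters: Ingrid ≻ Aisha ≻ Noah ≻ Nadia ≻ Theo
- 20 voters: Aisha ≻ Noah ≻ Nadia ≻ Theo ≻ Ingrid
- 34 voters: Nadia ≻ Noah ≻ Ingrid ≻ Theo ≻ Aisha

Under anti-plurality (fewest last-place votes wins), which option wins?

Noah

Last-place votes: Ingrid 20, Theo 50, Aisha 34, Noah 0, Nadia 67.
Noah is ranked last by the fewest voters, so Noah wins.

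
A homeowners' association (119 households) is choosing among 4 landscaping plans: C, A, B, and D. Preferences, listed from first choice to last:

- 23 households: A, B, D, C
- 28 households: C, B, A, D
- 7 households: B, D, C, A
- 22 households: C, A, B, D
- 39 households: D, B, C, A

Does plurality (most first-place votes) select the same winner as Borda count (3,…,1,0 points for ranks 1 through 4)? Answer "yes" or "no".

Plurality — first-place votes: C 50, A 23, B 7, D 39. Winner: C.
Borda — scores: C 196, A 141, B 223, D 154. Winner: B.
The two methods disagree.

no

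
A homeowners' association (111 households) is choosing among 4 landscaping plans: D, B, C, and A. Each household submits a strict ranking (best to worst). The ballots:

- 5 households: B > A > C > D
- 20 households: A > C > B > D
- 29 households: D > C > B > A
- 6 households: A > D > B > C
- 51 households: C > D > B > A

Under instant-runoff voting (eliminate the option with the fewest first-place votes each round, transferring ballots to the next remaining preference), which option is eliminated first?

Round 1: D 29, B 5, C 51, A 26. Eliminate B.

B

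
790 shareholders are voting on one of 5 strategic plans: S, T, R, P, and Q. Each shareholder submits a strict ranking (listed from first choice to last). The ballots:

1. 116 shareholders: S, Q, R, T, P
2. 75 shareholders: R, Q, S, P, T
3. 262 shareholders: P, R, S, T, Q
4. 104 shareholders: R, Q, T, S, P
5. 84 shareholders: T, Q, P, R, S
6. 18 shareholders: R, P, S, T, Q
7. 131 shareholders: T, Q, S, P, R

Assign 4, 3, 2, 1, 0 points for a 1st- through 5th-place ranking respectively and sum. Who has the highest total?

S: 116·4 + 75·2 + 262·2 + 104·1 + 84·0 + 18·2 + 131·2 = 1540
T: 116·1 + 75·0 + 262·1 + 104·2 + 84·4 + 18·1 + 131·4 = 1464
R: 116·2 + 75·4 + 262·3 + 104·4 + 84·1 + 18·4 + 131·0 = 1890
P: 116·0 + 75·1 + 262·4 + 104·0 + 84·2 + 18·3 + 131·1 = 1476
Q: 116·3 + 75·3 + 262·0 + 104·3 + 84·3 + 18·0 + 131·3 = 1530
R has the highest Borda score (1890).

R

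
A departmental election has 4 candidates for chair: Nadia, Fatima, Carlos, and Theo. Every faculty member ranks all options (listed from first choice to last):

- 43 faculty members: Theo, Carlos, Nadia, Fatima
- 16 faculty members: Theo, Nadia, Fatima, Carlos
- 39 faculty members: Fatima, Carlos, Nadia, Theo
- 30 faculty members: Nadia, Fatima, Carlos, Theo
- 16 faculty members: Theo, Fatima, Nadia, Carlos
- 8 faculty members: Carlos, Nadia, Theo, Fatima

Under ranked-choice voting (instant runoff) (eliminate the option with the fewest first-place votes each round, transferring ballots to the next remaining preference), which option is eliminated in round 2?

Round 1: Nadia 30, Fatima 39, Carlos 8, Theo 75. Eliminate Carlos.
Round 2: Nadia 38, Fatima 39, Theo 75. Eliminate Nadia.

Nadia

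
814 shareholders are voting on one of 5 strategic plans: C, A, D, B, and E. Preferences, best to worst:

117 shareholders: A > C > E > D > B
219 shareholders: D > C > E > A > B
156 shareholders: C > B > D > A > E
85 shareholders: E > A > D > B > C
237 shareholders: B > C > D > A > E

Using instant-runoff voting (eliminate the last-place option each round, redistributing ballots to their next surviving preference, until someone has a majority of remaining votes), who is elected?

Round 1: C 156, A 117, D 219, B 237, E 85. Eliminate E.
Round 2: C 156, A 202, D 219, B 237. Eliminate C.
Round 3: A 202, D 219, B 393. Eliminate A.
Round 4: D 421, B 393. D has a majority.

D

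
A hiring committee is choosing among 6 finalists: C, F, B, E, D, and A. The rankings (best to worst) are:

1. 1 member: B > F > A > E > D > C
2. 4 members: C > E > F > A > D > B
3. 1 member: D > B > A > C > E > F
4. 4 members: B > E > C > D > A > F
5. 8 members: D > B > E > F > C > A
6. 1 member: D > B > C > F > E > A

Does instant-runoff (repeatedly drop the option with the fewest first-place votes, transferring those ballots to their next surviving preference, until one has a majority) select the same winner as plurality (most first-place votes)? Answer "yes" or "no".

yes

Instant-runoff — R1 C 4, F 0, B 5, E 0, D 10, A 0 (D winner). Winner: D.
Plurality — first-place votes: C 4, F 0, B 5, E 0, D 10, A 0. Winner: D.
The two methods agree.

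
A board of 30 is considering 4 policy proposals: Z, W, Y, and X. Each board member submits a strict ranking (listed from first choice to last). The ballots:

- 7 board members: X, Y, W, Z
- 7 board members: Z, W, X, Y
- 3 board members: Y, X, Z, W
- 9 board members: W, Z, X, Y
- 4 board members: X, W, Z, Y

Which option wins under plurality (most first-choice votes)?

First-place votes: Z 7, W 9, Y 3, X 11.
X has the most first-place votes.

X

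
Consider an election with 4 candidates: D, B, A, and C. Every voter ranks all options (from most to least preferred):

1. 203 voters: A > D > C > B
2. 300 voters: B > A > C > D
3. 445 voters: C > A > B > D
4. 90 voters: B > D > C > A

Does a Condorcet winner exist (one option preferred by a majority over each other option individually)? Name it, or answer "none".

C vs D: 745–293 for C.
C vs B: 648–390 for C.
C vs A: 535–503 for C.
C beats every other option head-to-head.

C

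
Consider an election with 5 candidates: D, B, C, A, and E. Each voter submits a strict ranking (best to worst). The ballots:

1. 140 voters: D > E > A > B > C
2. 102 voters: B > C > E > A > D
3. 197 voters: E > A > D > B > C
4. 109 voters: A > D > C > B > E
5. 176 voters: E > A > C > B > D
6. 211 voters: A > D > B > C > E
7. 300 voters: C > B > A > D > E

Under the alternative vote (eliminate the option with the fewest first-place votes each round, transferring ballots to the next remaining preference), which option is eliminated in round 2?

Round 1: D 140, B 102, C 300, A 320, E 373. Eliminate B.
Round 2: D 140, C 402, A 320, E 373. Eliminate D.

D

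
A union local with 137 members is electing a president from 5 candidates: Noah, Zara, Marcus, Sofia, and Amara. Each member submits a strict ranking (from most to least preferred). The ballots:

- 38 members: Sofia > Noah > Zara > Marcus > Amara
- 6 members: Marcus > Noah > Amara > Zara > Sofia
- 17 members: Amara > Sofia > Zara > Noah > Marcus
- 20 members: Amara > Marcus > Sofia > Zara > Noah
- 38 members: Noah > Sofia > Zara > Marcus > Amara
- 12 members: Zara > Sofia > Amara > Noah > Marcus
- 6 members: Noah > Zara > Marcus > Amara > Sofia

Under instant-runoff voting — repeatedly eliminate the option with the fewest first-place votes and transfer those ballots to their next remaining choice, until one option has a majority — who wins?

Round 1: Noah 44, Zara 12, Marcus 6, Sofia 38, Amara 37. Eliminate Marcus.
Round 2: Noah 50, Zara 12, Sofia 38, Amara 37. Eliminate Zara.
Round 3: Noah 50, Sofia 50, Amara 37. Eliminate Amara.
Round 4: Noah 50, Sofia 87. Sofia has a majority.

Sofia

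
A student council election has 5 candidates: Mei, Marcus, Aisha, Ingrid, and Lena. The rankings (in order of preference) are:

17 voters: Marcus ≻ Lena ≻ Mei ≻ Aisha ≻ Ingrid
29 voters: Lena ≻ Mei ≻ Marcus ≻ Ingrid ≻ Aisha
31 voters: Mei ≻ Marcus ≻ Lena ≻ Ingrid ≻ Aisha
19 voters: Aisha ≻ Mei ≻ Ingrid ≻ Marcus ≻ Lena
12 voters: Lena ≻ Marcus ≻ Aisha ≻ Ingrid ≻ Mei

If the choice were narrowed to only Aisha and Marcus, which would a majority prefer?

Voters preferring Aisha to Marcus: 19; preferring Marcus to Aisha: 89.
Marcus wins the head-to-head.

Marcus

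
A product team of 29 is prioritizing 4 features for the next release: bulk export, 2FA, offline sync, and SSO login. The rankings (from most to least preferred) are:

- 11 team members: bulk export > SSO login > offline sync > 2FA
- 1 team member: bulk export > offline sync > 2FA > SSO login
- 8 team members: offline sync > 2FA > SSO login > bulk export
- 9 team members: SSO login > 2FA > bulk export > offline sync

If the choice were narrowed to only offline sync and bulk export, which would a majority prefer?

bulk export

Voters preferring offline sync to bulk export: 8; preferring bulk export to offline sync: 21.
bulk export wins the head-to-head.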